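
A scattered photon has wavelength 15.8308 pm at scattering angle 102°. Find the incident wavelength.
12.9000 pm

From λ' = λ + Δλ, we have λ = λ' - Δλ

First calculate the Compton shift:
Δλ = λ_C(1 - cos θ)
Δλ = 2.4263 × (1 - cos(102°))
Δλ = 2.4263 × 1.2079
Δλ = 2.9308 pm

Initial wavelength:
λ = λ' - Δλ
λ = 15.8308 - 2.9308
λ = 12.9000 pm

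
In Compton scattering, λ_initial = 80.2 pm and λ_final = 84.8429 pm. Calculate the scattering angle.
156.00°

First find the wavelength shift:
Δλ = λ' - λ = 84.8429 - 80.2 = 4.6429 pm

Using Δλ = λ_C(1 - cos θ), with λ_C = h/(m_e·c) ≈ 2.42631024 pm:
cos θ = 1 - Δλ/λ_C
cos θ = 1 - 4.6429/2.42631024
cos θ = -0.913564

θ = arccos(-0.913564)
θ = 156.00°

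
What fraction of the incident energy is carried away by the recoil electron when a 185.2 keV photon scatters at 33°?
0.0552 (or 5.52%)

Calculate initial and final photon energies:

Initial: E₀ = 185.2 keV → λ₀ = 6.6946 pm
Compton shift: Δλ = 0.3914 pm
Final wavelength: λ' = 7.0860 pm
Final energy: E' = 174.9695 keV

Fractional energy loss:
(E₀ - E')/E₀ = (185.2000 - 174.9695)/185.2000
= 10.2305/185.2000
= 0.0552
= 5.52%

(Intermediate values are shown rounded; full precision is carried through to the final answer.)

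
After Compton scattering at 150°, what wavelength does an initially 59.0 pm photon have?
63.5276 pm

Using the Compton formula: λ' = λ + λ_C(1 − cos θ)

For θ = 150°, cos θ = -√3/2 (exact) ≈ -0.8660, so:
1 − cos 150° = 1 − (-√3/2) ≈ 1.8660

Δλ = λ_C × 1.8660 = 2.4263 × 1.8660 = 4.5276 pm

λ' = 59.0 + 4.5276 = 63.5276 pm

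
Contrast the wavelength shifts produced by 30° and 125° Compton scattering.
125° produces the larger shift by a factor of 11.745

Calculate both shifts using Δλ = λ_C(1 - cos θ):

For θ₁ = 30°:
Δλ₁ = 2.4263 × (1 - cos(30°))
Δλ₁ = 2.4263 × 0.1340
Δλ₁ = 0.3251 pm

For θ₂ = 125°:
Δλ₂ = 2.4263 × (1 - cos(125°))
Δλ₂ = 2.4263 × 1.5736
Δλ₂ = 3.8180 pm

The 125° angle produces the larger shift.
Ratio: 3.8180/0.3251 = 11.745

(Intermediate values are shown rounded; full precision is carried through to the final answer.)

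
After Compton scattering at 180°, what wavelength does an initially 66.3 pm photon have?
71.1526 pm

Using the Compton formula: λ' = λ + λ_C(1 − cos θ)

For θ = 180°, cos θ = -1 (exact) = -1.0000, so:
1 − cos 180° = 1 − (-1) = 2.0000

Δλ = λ_C × 2.0000 = 2.4263 × 2.0000 = 4.8526 pm

λ' = 66.3 + 4.8526 = 71.1526 pm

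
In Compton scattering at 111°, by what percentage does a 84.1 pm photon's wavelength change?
3.9189%

Calculate the Compton shift:
Δλ = λ_C(1 - cos(111°))
Δλ = 2.4263 × (1 - cos(111°))
Δλ = 2.4263 × 1.3584
Δλ = 3.2958 pm

Percentage change:
(Δλ/λ₀) × 100 = (3.2958/84.1) × 100
= 3.9189%

(Intermediate values are shown rounded; full precision is carried through to the final answer.)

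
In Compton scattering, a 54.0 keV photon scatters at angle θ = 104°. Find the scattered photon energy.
47.7352 keV

First convert energy to wavelength:
λ = hc/E, with hc ≈ 1239.842 keV·pm (i.e. 1239.842 eV·nm)

For E = 54.0 keV = 54000 eV:
λ = 1239.842 keV·pm / 54.0 keV
λ = 22.9600 pm

Calculate the Compton shift:
Δλ = λ_C(1 - cos(104°)) = 2.4263 × 1.2419
Δλ = 3.0133 pm

Final wavelength:
λ' = 22.9600 + 3.0133 = 25.9733 pm

Final energy:
E' = hc/λ' = 1239.842 / 25.9733 = 47.7352 keV

(Intermediate values are shown rounded; full precision is carried through to the final answer.)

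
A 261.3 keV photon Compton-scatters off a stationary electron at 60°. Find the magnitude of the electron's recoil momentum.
1.2782e-22 kg·m/s

The electron is initially at rest, so by conservation of momentum:
p⃗_e = p⃗₀ − p⃗'  (incident photon momentum minus scattered photon momentum)

Photon momentum magnitudes (p = h/λ = E/c):
λ₀ = hc/E₀ = 4.7449 pm → p₀ = h/λ₀ = 1.3965e-22 kg·m/s
Δλ = λ_C(1 − cos 60°) = 1.2132 pm
λ' = 5.9581 pm → p' = h/λ' = 1.1121e-22 kg·m/s

The scattered photon makes angle θ = 60° with the incident direction, so by the law of cosines:
|p⃗_e|² = p₀² + p'² − 2p₀p'cos θ
|p⃗_e|² = (1.3965e-22)² + (1.1121e-22)² − 2·1.3965e-22·1.1121e-22·cos(60°)
|p⃗_e| = 1.2782e-22 kg·m/s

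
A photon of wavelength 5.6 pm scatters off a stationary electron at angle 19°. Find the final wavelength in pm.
5.7322 pm

Using the Compton scattering formula:
λ' = λ + Δλ = λ + λ_C(1 - cos θ)

Given:
- Initial wavelength λ = 5.6 pm
- Scattering angle θ = 19°
- Compton wavelength λ_C ≈ 2.4263 pm

Calculate the shift:
Δλ = 2.4263 × (1 - cos(19°))
Δλ = 2.4263 × 0.0545
Δλ = 0.1322 pm

Final wavelength:
λ' = 5.6 + 0.1322 = 5.7322 pm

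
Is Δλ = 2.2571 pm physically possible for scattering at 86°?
Yes, consistent

Calculate the expected shift for θ = 86°:

Δλ_expected = λ_C(1 - cos(86°))
Δλ_expected = 2.4263 × (1 - cos(86°))
Δλ_expected = 2.4263 × 0.9302
Δλ_expected = 2.2571 pm

Given shift: 2.2571 pm
Expected shift: 2.2571 pm
Difference: 0.0000 pm

The values match. This is consistent with Compton scattering at the stated angle.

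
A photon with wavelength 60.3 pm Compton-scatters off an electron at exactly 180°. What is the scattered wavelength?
65.1526 pm

Using the Compton formula: λ' = λ + λ_C(1 − cos θ)

For θ = 180°, cos θ = -1 (exact) = -1.0000, so:
1 − cos 180° = 1 − (-1) = 2.0000

Δλ = λ_C × 2.0000 = 2.4263 × 2.0000 = 4.8526 pm

λ' = 60.3 + 4.8526 = 65.1526 pm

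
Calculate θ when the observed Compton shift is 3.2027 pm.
108.66°

From the Compton formula Δλ = λ_C(1 - cos θ), we can solve for θ:

cos θ = 1 - Δλ/λ_C

Given:
- Δλ = 3.2027 pm
- λ_C = h/(m_e·c) ≈ 2.42631024 pm

cos θ = 1 - 3.2027/2.42631024
cos θ = 1 - 1.319988
cos θ = -0.319988

θ = arccos(-0.319988)
θ = 108.66°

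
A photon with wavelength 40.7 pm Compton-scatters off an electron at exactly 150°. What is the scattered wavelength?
45.2276 pm

Using the Compton formula: λ' = λ + λ_C(1 − cos θ)

For θ = 150°, cos θ = -√3/2 (exact) ≈ -0.8660, so:
1 − cos 150° = 1 − (-√3/2) ≈ 1.8660

Δλ = λ_C × 1.8660 = 2.4263 × 1.8660 = 4.5276 pm

λ' = 40.7 + 4.5276 = 45.2276 pm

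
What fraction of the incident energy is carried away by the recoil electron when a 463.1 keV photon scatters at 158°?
0.6359 (or 63.59%)

Calculate initial and final photon energies:

Initial: E₀ = 463.1 keV → λ₀ = 2.6773 pm
Compton shift: Δλ = 4.6759 pm
Final wavelength: λ' = 7.3532 pm
Final energy: E' = 168.6123 keV

Fractional energy loss:
(E₀ - E')/E₀ = (463.1000 - 168.6123)/463.1000
= 294.4877/463.1000
= 0.6359
= 63.59%

(Intermediate values are shown rounded; full precision is carried through to the final answer.)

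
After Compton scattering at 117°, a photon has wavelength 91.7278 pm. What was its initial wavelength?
88.2000 pm

From λ' = λ + Δλ, we have λ = λ' - Δλ

First calculate the Compton shift:
Δλ = λ_C(1 - cos θ)
Δλ = 2.4263 × (1 - cos(117°))
Δλ = 2.4263 × 1.4540
Δλ = 3.5278 pm

Initial wavelength:
λ = λ' - Δλ
λ = 91.7278 - 3.5278
λ = 88.2000 pm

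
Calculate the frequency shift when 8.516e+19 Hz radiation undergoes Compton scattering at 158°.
4.858e+19 Hz (decrease)

Convert frequency to wavelength (c = 299792458 m/s):
λ₀ = c/f₀ = 299792458/8.516e+19 = 3.5203436e-12 m = 3.5203 pm

Calculate Compton shift:
Δλ = λ_C(1 - cos(158°)) = 4.6759 pm

Final wavelength:
λ' = λ₀ + Δλ = 3.5203 + 4.6759 = 8.1963 pm

Final frequency:
f' = c/λ' = 299792458/8.1962895e-12 = 3.6576607e+19 Hz

Frequency shift (decrease):
Δf = f₀ - f' = 8.516e+19 - 3.6576607e+19 = 4.858e+19 Hz

(Intermediate values are shown rounded; full precision is carried through to the final answer.)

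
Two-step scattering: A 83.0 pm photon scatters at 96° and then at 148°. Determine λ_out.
90.1639 pm

Apply Compton shift twice:

First scattering at θ₁ = 96°:
Δλ₁ = λ_C(1 - cos(96°))
Δλ₁ = 2.4263 × 1.1045
Δλ₁ = 2.6799 pm

After first scattering:
λ₁ = 83.0 + 2.6799 = 85.6799 pm

Second scattering at θ₂ = 148°:
Δλ₂ = λ_C(1 - cos(148°))
Δλ₂ = 2.4263 × 1.8480
Δλ₂ = 4.4839 pm

Final wavelength:
λ₂ = 85.6799 + 4.4839 = 90.1639 pm

Total shift: Δλ_total = 2.6799 + 4.4839 = 7.1639 pm

(Intermediate values are shown rounded; full precision is carried through to the final answer.)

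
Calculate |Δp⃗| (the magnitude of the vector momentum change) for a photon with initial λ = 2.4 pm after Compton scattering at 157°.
3.6433e-22 kg·m/s

Photon momentum magnitude is p = h/λ.

Initial momentum:
p₀ = h/λ = 6.6261e-34/2.4000e-12 = 2.7609e-22 kg·m/s

After scattering:
λ' = λ + Δλ = 2.4 + 4.6597 = 7.0597 pm
p' = h/λ' = 6.6261e-34/7.0597e-12 = 9.3857e-23 kg·m/s

Momentum is a vector; the scattered photon's direction makes angle θ = 157° with the incident direction. The magnitude of the vector change Δp⃗ = p⃗₀ − p⃗' is found from the law of cosines:
|Δp⃗|² = p₀² + p'² − 2p₀p'cos θ
|Δp⃗|² = (2.7609e-22)² + (9.3857e-23)² − 2·2.7609e-22·9.3857e-23·cos(157°)
|Δp⃗| = 3.6433e-22 kg·m/s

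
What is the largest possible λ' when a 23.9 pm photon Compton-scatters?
28.7526 pm (at θ = 180°)

The Compton shift is Δλ = λ_C(1 − cos θ).

Since cos θ ranges from −1 to 1, the factor (1 − cos θ) ranges from 0 to 2; the maximum shift occurs at θ = 180° (backscattering):
Δλ_max = 2λ_C = 2 × 2.4263 pm = 4.8526 pm

Maximum scattered wavelength:
λ'_max = λ₀ + Δλ_max = 23.9 + 4.8526 = 28.7526 pm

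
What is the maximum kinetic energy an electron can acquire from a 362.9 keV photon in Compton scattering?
212.9633 keV

Maximum energy transfer occurs at θ = 180° (backscattering).

Initial photon: E₀ = 362.9 keV → λ₀ = 3.4165 pm

Maximum Compton shift (at 180°):
Δλ_max = 2λ_C = 2 × 2.4263 = 4.8526 pm

Final wavelength:
λ' = 3.4165 + 4.8526 = 8.2691 pm

Minimum photon energy (maximum energy to electron):
E'_min = hc/λ' = 149.9367 keV

Maximum electron kinetic energy:
K_max = E₀ - E'_min = 362.9000 - 149.9367 = 212.9633 keV

(Intermediate values are shown rounded; full precision is carried through to the final answer.)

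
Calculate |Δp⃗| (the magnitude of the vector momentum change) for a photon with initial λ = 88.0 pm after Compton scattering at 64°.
7.9199e-24 kg·m/s

Photon momentum magnitude is p = h/λ.

Initial momentum:
p₀ = h/λ = 6.6261e-34/8.8000e-11 = 7.5296e-24 kg·m/s

After scattering:
λ' = λ + Δλ = 88.0 + 1.3627 = 89.3627 pm
p' = h/λ' = 6.6261e-34/8.9363e-11 = 7.4148e-24 kg·m/s

Momentum is a vector; the scattered photon's direction makes angle θ = 64° with the incident direction. The magnitude of the vector change Δp⃗ = p⃗₀ − p⃗' is found from the law of cosines:
|Δp⃗|² = p₀² + p'² − 2p₀p'cos θ
|Δp⃗|² = (7.5296e-24)² + (7.4148e-24)² − 2·7.5296e-24·7.4148e-24·cos(64°)
|Δp⃗| = 7.9199e-24 kg·m/s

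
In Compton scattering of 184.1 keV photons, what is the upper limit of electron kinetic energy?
77.0993 keV

Maximum energy transfer occurs at θ = 180° (backscattering).

Initial photon: E₀ = 184.1 keV → λ₀ = 6.7346 pm

Maximum Compton shift (at 180°):
Δλ_max = 2λ_C = 2 × 2.4263 = 4.8526 pm

Final wavelength:
λ' = 6.7346 + 4.8526 = 11.5872 pm

Minimum photon energy (maximum energy to electron):
E'_min = hc/λ' = 107.0007 keV

Maximum electron kinetic energy:
K_max = E₀ - E'_min = 184.1000 - 107.0007 = 77.0993 keV

(Intermediate values are shown rounded; full precision is carried through to the final answer.)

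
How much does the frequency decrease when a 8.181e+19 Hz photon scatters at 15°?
1.805e+18 Hz (decrease)

Convert frequency to wavelength (c = 299792458 m/s):
λ₀ = c/f₀ = 299792458/8.181e+19 = 3.6644965e-12 m = 3.6645 pm

Calculate Compton shift:
Δλ = λ_C(1 - cos(15°)) = 0.0827 pm

Final wavelength:
λ' = λ₀ + Δλ = 3.6645 + 0.0827 = 3.7472 pm

Final frequency:
f' = c/λ' = 299792458/3.7471710e-12 = 8.0005011e+19 Hz

Frequency shift (decrease):
Δf = f₀ - f' = 8.181e+19 - 8.0005011e+19 = 1.805e+18 Hz

(Intermediate values are shown rounded; full precision is carried through to the final answer.)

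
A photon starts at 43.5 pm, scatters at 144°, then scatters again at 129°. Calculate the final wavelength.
51.8425 pm

Apply Compton shift twice:

First scattering at θ₁ = 144°:
Δλ₁ = λ_C(1 - cos(144°))
Δλ₁ = 2.4263 × 1.8090
Δλ₁ = 4.3892 pm

After first scattering:
λ₁ = 43.5 + 4.3892 = 47.8892 pm

Second scattering at θ₂ = 129°:
Δλ₂ = λ_C(1 - cos(129°))
Δλ₂ = 2.4263 × 1.6293
Δλ₂ = 3.9532 pm

Final wavelength:
λ₂ = 47.8892 + 3.9532 = 51.8425 pm

Total shift: Δλ_total = 4.3892 + 3.9532 = 8.3425 pm

(Intermediate values are shown rounded; full precision is carried through to the final answer.)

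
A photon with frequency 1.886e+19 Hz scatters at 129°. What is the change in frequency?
3.756e+18 Hz (decrease)

Convert frequency to wavelength (c = 299792458 m/s):
λ₀ = c/f₀ = 299792458/1.886e+19 = 1.5895676e-11 m = 15.8957 pm

Calculate Compton shift:
Δλ = λ_C(1 - cos(129°)) = 3.9532 pm

Final wavelength:
λ' = λ₀ + Δλ = 15.8957 + 3.9532 = 19.8489 pm

Final frequency:
f' = c/λ' = 299792458/1.9848913e-11 = 1.5103722e+19 Hz

Frequency shift (decrease):
Δf = f₀ - f' = 1.886e+19 - 1.5103722e+19 = 3.756e+18 Hz

(Intermediate values are shown rounded; full precision is carried through to the final answer.)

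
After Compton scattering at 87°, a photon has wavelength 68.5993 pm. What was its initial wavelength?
66.3000 pm

From λ' = λ + Δλ, we have λ = λ' - Δλ

First calculate the Compton shift:
Δλ = λ_C(1 - cos θ)
Δλ = 2.4263 × (1 - cos(87°))
Δλ = 2.4263 × 0.9477
Δλ = 2.2993 pm

Initial wavelength:
λ = λ' - Δλ
λ = 68.5993 - 2.2993
λ = 66.3000 pm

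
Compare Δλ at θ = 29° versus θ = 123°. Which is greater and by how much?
123° produces the larger shift by a factor of 12.320

Calculate both shifts using Δλ = λ_C(1 - cos θ):

For θ₁ = 29°:
Δλ₁ = 2.4263 × (1 - cos(29°))
Δλ₁ = 2.4263 × 0.1254
Δλ₁ = 0.3042 pm

For θ₂ = 123°:
Δλ₂ = 2.4263 × (1 - cos(123°))
Δλ₂ = 2.4263 × 1.5446
Δλ₂ = 3.7478 pm

The 123° angle produces the larger shift.
Ratio: 3.7478/0.3042 = 12.320

(Intermediate values are shown rounded; full precision is carried through to the final answer.)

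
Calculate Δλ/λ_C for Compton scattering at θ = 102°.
1.2079 λ_C

The Compton shift formula is:
Δλ = λ_C(1 - cos θ)

Dividing both sides by λ_C:
Δλ/λ_C = 1 - cos θ

For θ = 102°:
Δλ/λ_C = 1 - cos(102°)
Δλ/λ_C = 1 - -0.2079
Δλ/λ_C = 1.2079

This means the shift is 1.2079 × λ_C = 2.9308 pm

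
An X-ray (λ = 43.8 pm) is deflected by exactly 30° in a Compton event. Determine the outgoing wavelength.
44.1251 pm

Using the Compton formula: λ' = λ + λ_C(1 − cos θ)

For θ = 30°, cos θ = √3/2 (exact) ≈ 0.8660, so:
1 − cos 30° = 1 − (√3/2) ≈ 0.1340

Δλ = λ_C × 0.1340 = 2.4263 × 0.1340 = 0.3251 pm

λ' = 43.8 + 0.3251 = 44.1251 pm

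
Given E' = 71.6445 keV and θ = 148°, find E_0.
96.7000 keV

Convert final energy to wavelength (hc ≈ 1239.842 keV·pm):
λ' = hc/E' = 1239.842 / 71.6445 = 17.3055 pm

Calculate the Compton shift:
Δλ = λ_C(1 - cos(148°))
Δλ = 2.4263 × (1 - cos(148°))
Δλ = 4.4839 pm

Initial wavelength:
λ = λ' - Δλ = 17.3055 - 4.4839 = 12.8215 pm

Initial energy:
E = hc/λ = 1239.842 / 12.8215 = 96.7000 keV

(Intermediate values are shown rounded; full precision is carried through to the final answer.)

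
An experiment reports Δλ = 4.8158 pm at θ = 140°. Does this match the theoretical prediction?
No, inconsistent

Calculate the expected shift for θ = 140°:

Δλ_expected = λ_C(1 - cos(140°))
Δλ_expected = 2.4263 × (1 - cos(140°))
Δλ_expected = 2.4263 × 1.7660
Δλ_expected = 4.2850 pm

Given shift: 4.8158 pm
Expected shift: 4.2850 pm
Difference: 0.5308 pm

The values do not match. The given shift corresponds to θ ≈ 170.0°, not 140°.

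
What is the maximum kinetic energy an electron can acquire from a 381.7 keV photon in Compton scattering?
228.6488 keV

Maximum energy transfer occurs at θ = 180° (backscattering).

Initial photon: E₀ = 381.7 keV → λ₀ = 3.2482 pm

Maximum Compton shift (at 180°):
Δλ_max = 2λ_C = 2 × 2.4263 = 4.8526 pm

Final wavelength:
λ' = 3.2482 + 4.8526 = 8.1008 pm

Minimum photon energy (maximum energy to electron):
E'_min = hc/λ' = 153.0512 keV

Maximum electron kinetic energy:
K_max = E₀ - E'_min = 381.7000 - 153.0512 = 228.6488 keV

(Intermediate values are shown rounded; full precision is carried through to the final answer.)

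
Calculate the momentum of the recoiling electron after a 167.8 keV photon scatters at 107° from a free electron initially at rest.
1.2372e-22 kg·m/s

The electron is initially at rest, so by conservation of momentum:
p⃗_e = p⃗₀ − p⃗'  (incident photon momentum minus scattered photon momentum)

Photon momentum magnitudes (p = h/λ = E/c):
λ₀ = hc/E₀ = 7.3888 pm → p₀ = h/λ₀ = 8.9677e-23 kg·m/s
Δλ = λ_C(1 − cos 107°) = 3.1357 pm
λ' = 10.5245 pm → p' = h/λ' = 6.2959e-23 kg·m/s

The scattered photon makes angle θ = 107° with the incident direction, so by the law of cosines:
|p⃗_e|² = p₀² + p'² − 2p₀p'cos θ
|p⃗_e|² = (8.9677e-23)² + (6.2959e-23)² − 2·8.9677e-23·6.2959e-23·cos(107°)
|p⃗_e| = 1.2372e-22 kg·m/s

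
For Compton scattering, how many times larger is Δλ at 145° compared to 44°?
145° produces the larger shift by a factor of 6.482

Calculate both shifts using Δλ = λ_C(1 - cos θ):

For θ₁ = 44°:
Δλ₁ = 2.4263 × (1 - cos(44°))
Δλ₁ = 2.4263 × 0.2807
Δλ₁ = 0.6810 pm

For θ₂ = 145°:
Δλ₂ = 2.4263 × (1 - cos(145°))
Δλ₂ = 2.4263 × 1.8192
Δλ₂ = 4.4138 pm

The 145° angle produces the larger shift.
Ratio: 4.4138/0.6810 = 6.482

(Intermediate values are shown rounded; full precision is carried through to the final answer.)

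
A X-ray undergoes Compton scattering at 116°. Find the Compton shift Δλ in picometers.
3.4899 pm

Using the Compton scattering formula:
Δλ = λ_C(1 - cos θ)

where λ_C = h/(m_e·c) ≈ 2.4263 pm is the Compton wavelength of an electron.

For θ = 116°:
cos(116°) = -0.4384
1 - cos(116°) = 1.4384

Δλ = 2.4263 × 1.4384
Δλ = 3.4899 pm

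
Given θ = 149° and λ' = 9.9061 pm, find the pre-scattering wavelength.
5.4000 pm

From λ' = λ + Δλ, we have λ = λ' - Δλ

First calculate the Compton shift:
Δλ = λ_C(1 - cos θ)
Δλ = 2.4263 × (1 - cos(149°))
Δλ = 2.4263 × 1.8572
Δλ = 4.5061 pm

Initial wavelength:
λ = λ' - Δλ
λ = 9.9061 - 4.5061
λ = 5.4000 pm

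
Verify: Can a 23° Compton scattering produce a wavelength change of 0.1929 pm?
Yes, consistent

Calculate the expected shift for θ = 23°:

Δλ_expected = λ_C(1 - cos(23°))
Δλ_expected = 2.4263 × (1 - cos(23°))
Δλ_expected = 2.4263 × 0.0795
Δλ_expected = 0.1929 pm

Given shift: 0.1929 pm
Expected shift: 0.1929 pm
Difference: 0.0000 pm

The values match. This is consistent with Compton scattering at the stated angle.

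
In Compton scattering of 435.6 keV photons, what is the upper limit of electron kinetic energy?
274.5587 keV

Maximum energy transfer occurs at θ = 180° (backscattering).

Initial photon: E₀ = 435.6 keV → λ₀ = 2.8463 pm

Maximum Compton shift (at 180°):
Δλ_max = 2λ_C = 2 × 2.4263 = 4.8526 pm

Final wavelength:
λ' = 2.8463 + 4.8526 = 7.6989 pm

Minimum photon energy (maximum energy to electron):
E'_min = hc/λ' = 161.0413 keV

Maximum electron kinetic energy:
K_max = E₀ - E'_min = 435.6000 - 161.0413 = 274.5587 keV

(Intermediate values are shown rounded; full precision is carried through to the final answer.)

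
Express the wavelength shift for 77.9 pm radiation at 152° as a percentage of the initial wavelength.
5.8647%

Calculate the Compton shift:
Δλ = λ_C(1 - cos(152°))
Δλ = 2.4263 × (1 - cos(152°))
Δλ = 2.4263 × 1.8829
Δλ = 4.5686 pm

Percentage change:
(Δλ/λ₀) × 100 = (4.5686/77.9) × 100
= 5.8647%

(Intermediate values are shown rounded; full precision is carried through to the final answer.)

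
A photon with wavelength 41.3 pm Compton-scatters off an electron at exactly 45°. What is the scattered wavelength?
42.0106 pm

Using the Compton formula: λ' = λ + λ_C(1 − cos θ)

For θ = 45°, cos θ = √2/2 (exact) ≈ 0.7071, so:
1 − cos 45° = 1 − (√2/2) ≈ 0.2929

Δλ = λ_C × 0.2929 = 2.4263 × 0.2929 = 0.7106 pm

λ' = 41.3 + 0.7106 = 42.0106 pm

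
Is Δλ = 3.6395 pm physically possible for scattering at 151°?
No, inconsistent

Calculate the expected shift for θ = 151°:

Δλ_expected = λ_C(1 - cos(151°))
Δλ_expected = 2.4263 × (1 - cos(151°))
Δλ_expected = 2.4263 × 1.8746
Δλ_expected = 4.5484 pm

Given shift: 3.6395 pm
Expected shift: 4.5484 pm
Difference: 0.9089 pm

The values do not match. The given shift corresponds to θ ≈ 120.0°, not 151°.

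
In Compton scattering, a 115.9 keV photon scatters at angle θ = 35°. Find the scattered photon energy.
111.3333 keV

First convert energy to wavelength:
λ = hc/E, with hc ≈ 1239.842 keV·pm (i.e. 1239.842 eV·nm)

For E = 115.9 keV = 115900 eV:
λ = 1239.842 keV·pm / 115.9 keV
λ = 10.6975 pm

Calculate the Compton shift:
Δλ = λ_C(1 - cos(35°)) = 2.4263 × 0.1808
Δλ = 0.4388 pm

Final wavelength:
λ' = 10.6975 + 0.4388 = 11.1363 pm

Final energy:
E' = hc/λ' = 1239.842 / 11.1363 = 111.3333 keV

(Intermediate values are shown rounded; full precision is carried through to the final answer.)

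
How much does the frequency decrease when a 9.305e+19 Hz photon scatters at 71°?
3.134e+19 Hz (decrease)

Convert frequency to wavelength (c = 299792458 m/s):
λ₀ = c/f₀ = 299792458/9.305e+19 = 3.2218426e-12 m = 3.2218 pm

Calculate Compton shift:
Δλ = λ_C(1 - cos(71°)) = 1.6364 pm

Final wavelength:
λ' = λ₀ + Δλ = 3.2218 + 1.6364 = 4.8582 pm

Final frequency:
f' = c/λ' = 299792458/4.8582235e-12 = 6.1708247e+19 Hz

Frequency shift (decrease):
Δf = f₀ - f' = 9.305e+19 - 6.1708247e+19 = 3.134e+19 Hz

(Intermediate values are shown rounded; full precision is carried through to the final answer.)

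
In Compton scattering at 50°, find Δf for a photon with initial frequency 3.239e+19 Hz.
2.773e+18 Hz (decrease)

Convert frequency to wavelength (c = 299792458 m/s):
λ₀ = c/f₀ = 299792458/3.239e+19 = 9.2557103e-12 m = 9.2557 pm

Calculate Compton shift:
Δλ = λ_C(1 - cos(50°)) = 0.8667 pm

Final wavelength:
λ' = λ₀ + Δλ = 9.2557 + 0.8667 = 10.1224 pm

Final frequency:
f' = c/λ' = 299792458/1.0122418e-11 = 2.9616683e+19 Hz

Frequency shift (decrease):
Δf = f₀ - f' = 3.239e+19 - 2.9616683e+19 = 2.773e+18 Hz

(Intermediate values are shown rounded; full precision is carried through to the final answer.)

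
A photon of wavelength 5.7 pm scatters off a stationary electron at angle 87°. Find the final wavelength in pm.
7.9993 pm

Using the Compton scattering formula:
λ' = λ + Δλ = λ + λ_C(1 - cos θ)

Given:
- Initial wavelength λ = 5.7 pm
- Scattering angle θ = 87°
- Compton wavelength λ_C ≈ 2.4263 pm

Calculate the shift:
Δλ = 2.4263 × (1 - cos(87°))
Δλ = 2.4263 × 0.9477
Δλ = 2.2993 pm

Final wavelength:
λ' = 5.7 + 2.2993 = 7.9993 pm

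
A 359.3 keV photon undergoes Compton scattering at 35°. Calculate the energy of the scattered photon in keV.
318.7657 keV

First convert energy to wavelength:
λ = hc/E, with hc ≈ 1239.842 keV·pm (i.e. 1239.842 eV·nm)

For E = 359.3 keV = 359300 eV:
λ = 1239.842 keV·pm / 359.3 keV
λ = 3.4507 pm

Calculate the Compton shift:
Δλ = λ_C(1 - cos(35°)) = 2.4263 × 0.1808
Δλ = 0.4388 pm

Final wavelength:
λ' = 3.4507 + 0.4388 = 3.8895 pm

Final energy:
E' = hc/λ' = 1239.842 / 3.8895 = 318.7657 keV

(Intermediate values are shown rounded; full precision is carried through to the final answer.)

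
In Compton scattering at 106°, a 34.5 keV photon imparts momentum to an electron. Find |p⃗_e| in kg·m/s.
2.8296e-23 kg·m/s

The electron is initially at rest, so by conservation of momentum:
p⃗_e = p⃗₀ − p⃗'  (incident photon momentum minus scattered photon momentum)

Photon momentum magnitudes (p = h/λ = E/c):
λ₀ = hc/E₀ = 35.9374 pm → p₀ = h/λ₀ = 1.8438e-23 kg·m/s
Δλ = λ_C(1 − cos 106°) = 3.0951 pm
λ' = 39.0325 pm → p' = h/λ' = 1.6976e-23 kg·m/s

The scattered photon makes angle θ = 106° with the incident direction, so by the law of cosines:
|p⃗_e|² = p₀² + p'² − 2p₀p'cos θ
|p⃗_e|² = (1.8438e-23)² + (1.6976e-23)² − 2·1.8438e-23·1.6976e-23·cos(106°)
|p⃗_e| = 2.8296e-23 kg·m/s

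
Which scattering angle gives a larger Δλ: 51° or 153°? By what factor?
153° produces the larger shift by a factor of 5.101

Calculate both shifts using Δλ = λ_C(1 - cos θ):

For θ₁ = 51°:
Δλ₁ = 2.4263 × (1 - cos(51°))
Δλ₁ = 2.4263 × 0.3707
Δλ₁ = 0.8994 pm

For θ₂ = 153°:
Δλ₂ = 2.4263 × (1 - cos(153°))
Δλ₂ = 2.4263 × 1.8910
Δλ₂ = 4.5882 pm

The 153° angle produces the larger shift.
Ratio: 4.5882/0.8994 = 5.101

(Intermediate values are shown rounded; full precision is carried through to the final answer.)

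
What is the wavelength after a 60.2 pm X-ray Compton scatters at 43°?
60.8518 pm

Using the Compton scattering formula:
λ' = λ + Δλ = λ + λ_C(1 - cos θ)

Given:
- Initial wavelength λ = 60.2 pm
- Scattering angle θ = 43°
- Compton wavelength λ_C ≈ 2.4263 pm

Calculate the shift:
Δλ = 2.4263 × (1 - cos(43°))
Δλ = 2.4263 × 0.2686
Δλ = 0.6518 pm

Final wavelength:
λ' = 60.2 + 0.6518 = 60.8518 pm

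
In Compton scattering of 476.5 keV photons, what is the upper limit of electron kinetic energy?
310.1809 keV

Maximum energy transfer occurs at θ = 180° (backscattering).

Initial photon: E₀ = 476.5 keV → λ₀ = 2.6020 pm

Maximum Compton shift (at 180°):
Δλ_max = 2λ_C = 2 × 2.4263 = 4.8526 pm

Final wavelength:
λ' = 2.6020 + 4.8526 = 7.4546 pm

Minimum photon energy (maximum energy to electron):
E'_min = hc/λ' = 166.3191 keV

Maximum electron kinetic energy:
K_max = E₀ - E'_min = 476.5000 - 166.3191 = 310.1809 keV

(Intermediate values are shown rounded; full precision is carried through to the final answer.)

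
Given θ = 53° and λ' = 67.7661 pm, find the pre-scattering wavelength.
66.8000 pm

From λ' = λ + Δλ, we have λ = λ' - Δλ

First calculate the Compton shift:
Δλ = λ_C(1 - cos θ)
Δλ = 2.4263 × (1 - cos(53°))
Δλ = 2.4263 × 0.3982
Δλ = 0.9661 pm

Initial wavelength:
λ = λ' - Δλ
λ = 67.7661 - 0.9661
λ = 66.8000 pm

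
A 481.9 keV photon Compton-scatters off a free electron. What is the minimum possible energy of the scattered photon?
166.9722 keV (at θ = 180°)

The scattered photon has minimum energy when its wavelength is maximum, i.e., when the Compton shift Δλ = λ_C(1 − cos θ) is maximum. This occurs at θ = 180° (backscattering), giving Δλ_max = 2λ_C = 4.8526 pm.

Initial wavelength: λ₀ = hc/E₀ = 2.5728 pm
Maximum final wavelength: λ'_max = λ₀ + 2λ_C = 2.5728 + 4.8526 = 7.4254 pm
Minimum final energy: E'_min = hc/λ'_max = 166.9722 keV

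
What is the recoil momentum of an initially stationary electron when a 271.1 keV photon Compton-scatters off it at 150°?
2.1110e-22 kg·m/s

The electron is initially at rest, so by conservation of momentum:
p⃗_e = p⃗₀ − p⃗'  (incident photon momentum minus scattered photon momentum)

Photon momentum magnitudes (p = h/λ = E/c):
λ₀ = hc/E₀ = 4.5734 pm → p₀ = h/λ₀ = 1.4488e-22 kg·m/s
Δλ = λ_C(1 − cos 150°) = 4.5276 pm
λ' = 9.1009 pm → p' = h/λ' = 7.2807e-23 kg·m/s

The scattered photon makes angle θ = 150° with the incident direction, so by the law of cosines:
|p⃗_e|² = p₀² + p'² − 2p₀p'cos θ
|p⃗_e|² = (1.4488e-22)² + (7.2807e-23)² − 2·1.4488e-22·7.2807e-23·cos(150°)
|p⃗_e| = 2.1110e-22 kg·m/s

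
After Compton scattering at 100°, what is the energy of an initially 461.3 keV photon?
223.9863 keV

First convert energy to wavelength:
λ = hc/E, with hc ≈ 1239.842 keV·pm (i.e. 1239.842 eV·nm)

For E = 461.3 keV = 461300 eV:
λ = 1239.842 keV·pm / 461.3 keV
λ = 2.6877 pm

Calculate the Compton shift:
Δλ = λ_C(1 - cos(100°)) = 2.4263 × 1.1736
Δλ = 2.8476 pm

Final wavelength:
λ' = 2.6877 + 2.8476 = 5.5353 pm

Final energy:
E' = hc/λ' = 1239.842 / 5.5353 = 223.9863 keV

(Intermediate values are shown rounded; full precision is carried through to the final answer.)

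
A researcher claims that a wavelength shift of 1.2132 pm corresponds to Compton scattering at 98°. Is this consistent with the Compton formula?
No, inconsistent

Calculate the expected shift for θ = 98°:

Δλ_expected = λ_C(1 - cos(98°))
Δλ_expected = 2.4263 × (1 - cos(98°))
Δλ_expected = 2.4263 × 1.1392
Δλ_expected = 2.7640 pm

Given shift: 1.2132 pm
Expected shift: 2.7640 pm
Difference: 1.5508 pm

The values do not match. The given shift corresponds to θ ≈ 60.0°, not 98°.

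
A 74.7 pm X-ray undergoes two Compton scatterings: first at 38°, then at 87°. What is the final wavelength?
77.5137 pm

Apply Compton shift twice:

First scattering at θ₁ = 38°:
Δλ₁ = λ_C(1 - cos(38°))
Δλ₁ = 2.4263 × 0.2120
Δλ₁ = 0.5144 pm

After first scattering:
λ₁ = 74.7 + 0.5144 = 75.2144 pm

Second scattering at θ₂ = 87°:
Δλ₂ = λ_C(1 - cos(87°))
Δλ₂ = 2.4263 × 0.9477
Δλ₂ = 2.2993 pm

Final wavelength:
λ₂ = 75.2144 + 2.2993 = 77.5137 pm

Total shift: Δλ_total = 0.5144 + 2.2993 = 2.8137 pm

(Intermediate values are shown rounded; full precision is carried through to the final answer.)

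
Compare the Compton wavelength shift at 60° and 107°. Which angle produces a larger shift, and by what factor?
107° produces the larger shift by a factor of 2.585

Calculate both shifts using Δλ = λ_C(1 - cos θ):

For θ₁ = 60°:
Δλ₁ = 2.4263 × (1 - cos(60°))
Δλ₁ = 2.4263 × 0.5000
Δλ₁ = 1.2132 pm

For θ₂ = 107°:
Δλ₂ = 2.4263 × (1 - cos(107°))
Δλ₂ = 2.4263 × 1.2924
Δλ₂ = 3.1357 pm

The 107° angle produces the larger shift.
Ratio: 3.1357/1.2132 = 2.585

(Intermediate values are shown rounded; full precision is carried through to the final answer.)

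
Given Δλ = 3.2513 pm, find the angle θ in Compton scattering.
109.88°

From the Compton formula Δλ = λ_C(1 - cos θ), we can solve for θ:

cos θ = 1 - Δλ/λ_C

Given:
- Δλ = 3.2513 pm
- λ_C = h/(m_e·c) ≈ 2.42631024 pm

cos θ = 1 - 3.2513/2.42631024
cos θ = 1 - 1.340018
cos θ = -0.340018

θ = arccos(-0.340018)
θ = 109.88°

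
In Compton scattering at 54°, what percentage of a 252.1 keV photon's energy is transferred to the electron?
0.1690 (or 16.90%)

Calculate initial and final photon energies:

Initial: E₀ = 252.1 keV → λ₀ = 4.9181 pm
Compton shift: Δλ = 1.0002 pm
Final wavelength: λ' = 5.9182 pm
Final energy: E' = 209.4959 keV

Fractional energy loss:
(E₀ - E')/E₀ = (252.1000 - 209.4959)/252.1000
= 42.6041/252.1000
= 0.1690
= 16.90%

(Intermediate values are shown rounded; full precision is carried through to the final answer.)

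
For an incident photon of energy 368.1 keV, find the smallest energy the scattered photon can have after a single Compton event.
150.8169 keV (at θ = 180°)

The scattered photon has minimum energy when its wavelength is maximum, i.e., when the Compton shift Δλ = λ_C(1 − cos θ) is maximum. This occurs at θ = 180° (backscattering), giving Δλ_max = 2λ_C = 4.8526 pm.

Initial wavelength: λ₀ = hc/E₀ = 3.3682 pm
Maximum final wavelength: λ'_max = λ₀ + 2λ_C = 3.3682 + 4.8526 = 8.2208 pm
Minimum final energy: E'_min = hc/λ'_max = 150.8169 keV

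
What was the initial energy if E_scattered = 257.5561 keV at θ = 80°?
441.3999 keV

Convert final energy to wavelength (hc ≈ 1239.842 keV·pm):
λ' = hc/E' = 1239.842 / 257.5561 = 4.8139 pm

Calculate the Compton shift:
Δλ = λ_C(1 - cos(80°))
Δλ = 2.4263 × (1 - cos(80°))
Δλ = 2.0050 pm

Initial wavelength:
λ = λ' - Δλ = 4.8139 - 2.0050 = 2.8089 pm

Initial energy:
E = hc/λ = 1239.842 / 2.8089 = 441.3999 keV

(Intermediate values are shown rounded; full precision is carried through to the final answer.)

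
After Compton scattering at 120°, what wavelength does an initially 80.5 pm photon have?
84.1395 pm

Using the Compton formula: λ' = λ + λ_C(1 − cos θ)

For θ = 120°, cos θ = -1/2 (exact) = -0.5000, so:
1 − cos 120° = 1 − (-1/2) = 1.5000

Δλ = λ_C × 1.5000 = 2.4263 × 1.5000 = 3.6395 pm

λ' = 80.5 + 3.6395 = 84.1395 pm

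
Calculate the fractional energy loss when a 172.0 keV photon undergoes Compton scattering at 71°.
0.1850 (or 18.50%)

Calculate initial and final photon energies:

Initial: E₀ = 172.0 keV → λ₀ = 7.2084 pm
Compton shift: Δλ = 1.6364 pm
Final wavelength: λ' = 8.8448 pm
Final energy: E' = 140.1781 keV

Fractional energy loss:
(E₀ - E')/E₀ = (172.0000 - 140.1781)/172.0000
= 31.8219/172.0000
= 0.1850
= 18.50%

(Intermediate values are shown rounded; full precision is carried through to the final answer.)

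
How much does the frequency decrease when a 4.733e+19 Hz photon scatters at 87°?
1.261e+19 Hz (decrease)

Convert frequency to wavelength (c = 299792458 m/s):
λ₀ = c/f₀ = 299792458/4.733e+19 = 6.3340895e-12 m = 6.3341 pm

Calculate Compton shift:
Δλ = λ_C(1 - cos(87°)) = 2.2993 pm

Final wavelength:
λ' = λ₀ + Δλ = 6.3341 + 2.2993 = 8.6334 pm

Final frequency:
f' = c/λ' = 299792458/8.6334165e-12 = 3.4724661e+19 Hz

Frequency shift (decrease):
Δf = f₀ - f' = 4.733e+19 - 3.4724661e+19 = 1.261e+19 Hz

(Intermediate values are shown rounded; full precision is carried through to the final answer.)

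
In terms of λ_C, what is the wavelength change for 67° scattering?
0.6093 λ_C

The Compton shift formula is:
Δλ = λ_C(1 - cos θ)

Dividing both sides by λ_C:
Δλ/λ_C = 1 - cos θ

For θ = 67°:
Δλ/λ_C = 1 - cos(67°)
Δλ/λ_C = 1 - 0.3907
Δλ/λ_C = 0.6093

This means the shift is 0.6093 × λ_C = 1.4783 pm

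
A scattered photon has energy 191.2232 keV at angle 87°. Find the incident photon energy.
296.2999 keV

Convert final energy to wavelength (hc ≈ 1239.842 keV·pm):
λ' = hc/E' = 1239.842 / 191.2232 = 6.4837 pm

Calculate the Compton shift:
Δλ = λ_C(1 - cos(87°))
Δλ = 2.4263 × (1 - cos(87°))
Δλ = 2.2993 pm

Initial wavelength:
λ = λ' - Δλ = 6.4837 - 2.2993 = 4.1844 pm

Initial energy:
E = hc/λ = 1239.842 / 4.1844 = 296.2999 keV

(Intermediate values are shown rounded; full precision is carried through to the final answer.)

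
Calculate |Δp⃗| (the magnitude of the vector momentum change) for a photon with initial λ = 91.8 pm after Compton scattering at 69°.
8.1090e-24 kg·m/s

Photon momentum magnitude is p = h/λ.

Initial momentum:
p₀ = h/λ = 6.6261e-34/9.1800e-11 = 7.2179e-24 kg·m/s

After scattering:
λ' = λ + Δλ = 91.8 + 1.5568 = 93.3568 pm
p' = h/λ' = 6.6261e-34/9.3357e-11 = 7.0976e-24 kg·m/s

Momentum is a vector; the scattered photon's direction makes angle θ = 69° with the incident direction. The magnitude of the vector change Δp⃗ = p⃗₀ − p⃗' is found from the law of cosines:
|Δp⃗|² = p₀² + p'² − 2p₀p'cos θ
|Δp⃗|² = (7.2179e-24)² + (7.0976e-24)² − 2·7.2179e-24·7.0976e-24·cos(69°)
|Δp⃗| = 8.1090e-24 kg·m/s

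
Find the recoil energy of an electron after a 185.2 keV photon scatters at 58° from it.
26.9595 keV

By energy conservation: K_e = E_initial - E_final

First find the scattered photon energy:
Initial wavelength: λ = hc/E = 6.6946 pm
Compton shift: Δλ = λ_C(1 - cos(58°)) = 1.1406 pm
Final wavelength: λ' = 6.6946 + 1.1406 = 7.8352 pm
Final photon energy: E' = hc/λ' = 158.2405 keV

Electron kinetic energy:
K_e = E - E' = 185.2000 - 158.2405 = 26.9595 keV

(Intermediate values are shown rounded; full precision is carried through to the final answer.)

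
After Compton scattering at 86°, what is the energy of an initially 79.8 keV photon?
69.6778 keV

First convert energy to wavelength:
λ = hc/E, with hc ≈ 1239.842 keV·pm (i.e. 1239.842 eV·nm)

For E = 79.8 keV = 79800 eV:
λ = 1239.842 keV·pm / 79.8 keV
λ = 15.5369 pm

Calculate the Compton shift:
Δλ = λ_C(1 - cos(86°)) = 2.4263 × 0.9302
Δλ = 2.2571 pm

Final wavelength:
λ' = 15.5369 + 2.2571 = 17.7939 pm

Final energy:
E' = hc/λ' = 1239.842 / 17.7939 = 69.6778 keV

(Intermediate values are shown rounded; full precision is carried through to the final answer.)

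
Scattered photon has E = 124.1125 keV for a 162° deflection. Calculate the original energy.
235.9000 keV

Convert final energy to wavelength (hc ≈ 1239.842 keV·pm):
λ' = hc/E' = 1239.842 / 124.1125 = 9.9897 pm

Calculate the Compton shift:
Δλ = λ_C(1 - cos(162°))
Δλ = 2.4263 × (1 - cos(162°))
Δλ = 4.7339 pm

Initial wavelength:
λ = λ' - Δλ = 9.9897 - 4.7339 = 5.2558 pm

Initial energy:
E = hc/λ = 1239.842 / 5.2558 = 235.9000 keV

(Intermediate values are shown rounded; full precision is carried through to the final answer.)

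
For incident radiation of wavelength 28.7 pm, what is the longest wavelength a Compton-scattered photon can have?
33.5526 pm (at θ = 180°)

The Compton shift is Δλ = λ_C(1 − cos θ).

Since cos θ ranges from −1 to 1, the factor (1 − cos θ) ranges from 0 to 2; the maximum shift occurs at θ = 180° (backscattering):
Δλ_max = 2λ_C = 2 × 2.4263 pm = 4.8526 pm

Maximum scattered wavelength:
λ'_max = λ₀ + Δλ_max = 28.7 + 4.8526 = 33.5526 pm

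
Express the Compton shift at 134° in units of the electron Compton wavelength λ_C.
1.6947 λ_C

The Compton shift formula is:
Δλ = λ_C(1 - cos θ)

Dividing both sides by λ_C:
Δλ/λ_C = 1 - cos θ

For θ = 134°:
Δλ/λ_C = 1 - cos(134°)
Δλ/λ_C = 1 - -0.6947
Δλ/λ_C = 1.6947

This means the shift is 1.6947 × λ_C = 4.1118 pm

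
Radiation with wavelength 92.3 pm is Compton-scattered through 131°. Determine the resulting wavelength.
96.3181 pm

Using the Compton scattering formula:
λ' = λ + Δλ = λ + λ_C(1 - cos θ)

Given:
- Initial wavelength λ = 92.3 pm
- Scattering angle θ = 131°
- Compton wavelength λ_C ≈ 2.4263 pm

Calculate the shift:
Δλ = 2.4263 × (1 - cos(131°))
Δλ = 2.4263 × 1.6561
Δλ = 4.0181 pm

Final wavelength:
λ' = 92.3 + 4.0181 = 96.3181 pm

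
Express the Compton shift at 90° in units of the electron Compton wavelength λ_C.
1.0000 λ_C

The Compton shift formula is:
Δλ = λ_C(1 - cos θ)

Dividing both sides by λ_C:
Δλ/λ_C = 1 - cos θ

For θ = 90°:
Δλ/λ_C = 1 - cos(90°)
Δλ/λ_C = 1 - 0.0000
Δλ/λ_C = 1.0000

This means the shift is 1.0000 × λ_C = 2.4263 pm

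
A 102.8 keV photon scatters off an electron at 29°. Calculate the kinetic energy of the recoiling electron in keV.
2.5292 keV

By energy conservation: K_e = E_initial - E_final

First find the scattered photon energy:
Initial wavelength: λ = hc/E = 12.0607 pm
Compton shift: Δλ = λ_C(1 - cos(29°)) = 0.3042 pm
Final wavelength: λ' = 12.0607 + 0.3042 = 12.3649 pm
Final photon energy: E' = hc/λ' = 100.2708 keV

Electron kinetic energy:
K_e = E - E' = 102.8000 - 100.2708 = 2.5292 keV

(Intermediate values are shown rounded; full precision is carried through to the final answer.)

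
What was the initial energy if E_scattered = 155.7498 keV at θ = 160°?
381.0002 keV

Convert final energy to wavelength (hc ≈ 1239.842 keV·pm):
λ' = hc/E' = 1239.842 / 155.7498 = 7.9605 pm

Calculate the Compton shift:
Δλ = λ_C(1 - cos(160°))
Δλ = 2.4263 × (1 - cos(160°))
Δλ = 4.7063 pm

Initial wavelength:
λ = λ' - Δλ = 7.9605 - 4.7063 = 3.2542 pm

Initial energy:
E = hc/λ = 1239.842 / 3.2542 = 381.0002 keV

(Intermediate values are shown rounded; full precision is carried through to the final answer.)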